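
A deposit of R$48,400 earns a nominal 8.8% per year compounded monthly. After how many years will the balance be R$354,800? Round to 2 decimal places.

Periodic rate i = 0.088/12 = 0.00733333.
(1+i)^n = 354800/48400 = 7.33058, so n = ln 7.33058 / ln 1.00733 = 272.6386 months
= 272.6386/12 years

22.72 years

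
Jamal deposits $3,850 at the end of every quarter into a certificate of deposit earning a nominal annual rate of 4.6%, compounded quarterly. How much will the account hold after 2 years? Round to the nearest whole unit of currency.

i = 0.046/4 = 0.0115 per quarter; n = 2·4 = 8.
Accumulation factor s(8|0.0115) = 8.329513; FV = 3850 × 8.329513 = 32,068.6268

$32,069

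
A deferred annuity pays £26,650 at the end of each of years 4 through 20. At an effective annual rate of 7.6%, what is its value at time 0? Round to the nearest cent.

£200,450.95

PV at t=3 (ordinary 17-year annuity): 26650 × a(17|0.076) = 26650 × 9.370175 = 249,715.1735
PV₀ = 249,715.1735 / (1+0.076)^3 = 249,715.1735 / 1.245767 = 200,450.9497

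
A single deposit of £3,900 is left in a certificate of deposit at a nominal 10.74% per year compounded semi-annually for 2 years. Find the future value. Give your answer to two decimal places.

With 2 periods per year: i = 0.0537, n = 4.
FV = PV·(1+i)^n = 3,900 × 1.232730 = 4,807.6465

£4,807.65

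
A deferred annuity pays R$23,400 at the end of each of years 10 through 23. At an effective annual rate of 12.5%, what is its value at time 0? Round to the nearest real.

R$52,385

Value one period before first payment (t=9): 23400 × [1 − (1+0.125)^(−14)] / 0.125 = 23400 × 6.462006 = 151,210.9378
PV₀ = 151,210.9378 / (1+0.125)^9 = 151,210.9378 / 2.886508 = 52,385.4290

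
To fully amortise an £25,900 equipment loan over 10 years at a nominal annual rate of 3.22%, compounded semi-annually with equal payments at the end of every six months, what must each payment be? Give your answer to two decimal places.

Periodic rate i = 0.0322/2 = 0.0161; n = 10 × 2 = 20 periods.
PMT = 25900 / ( [1 − (1+0.0161)^(−20)] / 0.0161 ) = 25900 / 16.983904 = 1,524.9733

£1,524.97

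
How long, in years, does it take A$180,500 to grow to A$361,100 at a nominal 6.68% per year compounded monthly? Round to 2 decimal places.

Periodic rate i = 0.0668/12 = 0.00556667.
n = ln(361100/180500) / ln(1+0.00556667) = ln(2.00055) / 0.005551 = 124.9136 months
= 124.9136/12 years

10.41 years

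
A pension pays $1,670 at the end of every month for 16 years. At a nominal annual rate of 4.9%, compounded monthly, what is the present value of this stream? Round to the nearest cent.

With 12 periods per year: i = 0.00408333, n = 192.
PV = PMT · [1 − (1+i)^(−n)] / i = 1670 · 132.904782 = 221,950.9856

$221,950.99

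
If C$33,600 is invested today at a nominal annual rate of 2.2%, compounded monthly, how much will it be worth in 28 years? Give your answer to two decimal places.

i = 0.022/12 = 0.00183333 per month; n = 28·12 = 336.
FV = PV·(1+i)^n = 33,600 × 1.850463 = 62,175.5658

C$62,175.57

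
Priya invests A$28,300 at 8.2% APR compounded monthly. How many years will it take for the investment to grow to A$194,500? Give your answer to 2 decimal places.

Periodic rate i = 0.082/12 = 0.00683333.
(1+i)^n = 194500/28300 = 6.87279, so n = ln 6.87279 / ln 1.00683 = 283.0462 months
= 283.0462/12 years

23.59 years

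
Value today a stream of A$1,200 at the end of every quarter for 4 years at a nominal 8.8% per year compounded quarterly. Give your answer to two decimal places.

A$16,038.05

Periodic rate i = 0.088/4 = 0.022; n = 4 × 4 = 16 periods.
PV = PMT · [1 − (1+i)^(−n)] / i = 1200 · 13.365043 = 16,038.0513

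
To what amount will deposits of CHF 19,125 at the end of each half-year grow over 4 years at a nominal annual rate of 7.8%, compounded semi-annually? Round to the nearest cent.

With 2 periods per year: i = 0.039, n = 8.
FV = 19125 × [(1+0.039)^8 − 1] / 0.039 = 19125 × 9.181460 = 175,595.4309

CHF 175,595.43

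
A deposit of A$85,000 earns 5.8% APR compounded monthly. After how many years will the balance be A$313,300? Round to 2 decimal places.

22.55 years

Periodic rate i = 0.058/12 = 0.00483333.
n = ln(313300/85000) / ln(1+0.00483333) = ln(3.68588) / 0.004822 = 270.5503 months
= 270.5503/12 years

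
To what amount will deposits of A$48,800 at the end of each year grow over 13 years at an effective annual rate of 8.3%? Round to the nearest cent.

A$1,069,770.06

Accumulation factor s(13|0.083) = 21.921518; FV = 48800 × 21.921518 = 1,069,770.0577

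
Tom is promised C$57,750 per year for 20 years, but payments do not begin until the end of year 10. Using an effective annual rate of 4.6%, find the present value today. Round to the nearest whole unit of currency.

PV at t=9 (ordinary 20-year annuity): 57750 × a(20|0.046) = 57750 × 12.895950 = 744,741.1227
Discount back 9 years: 744,741.1227 × (1+0.046)^(−9) = 744,741.1227 × 0.667137 = 496,844.1428

C$496,844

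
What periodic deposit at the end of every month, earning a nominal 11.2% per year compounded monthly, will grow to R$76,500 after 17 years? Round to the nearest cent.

i = 0.112/12 = 0.00933333 per month; n = 17·12 = 204.
PMT = 76500 / ( [(1+0.00933333)^204 − 1] / 0.00933333 ) = 76500 / 605.751061 = 126.2895

R$126.29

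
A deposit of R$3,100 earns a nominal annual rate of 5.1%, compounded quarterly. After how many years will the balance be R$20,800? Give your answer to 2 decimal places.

37.56 years

Periodic rate i = 0.051/4 = 0.01275.
(1+i)^n = 20800/3100 = 6.70968, so n = ln 6.70968 / ln 1.01275 = 150.2479 quarters
= 150.2479/4 years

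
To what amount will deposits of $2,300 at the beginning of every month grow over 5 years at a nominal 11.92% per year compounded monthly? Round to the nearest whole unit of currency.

With 12 periods per year: i = 0.00993333, n = 60.
Accumulation factor s(60|0.00993333) × (1+i) = 82.304400; FV = 2300 × 82.304400 = 189,300.1207
Payments are at the start of each period, so multiply by (1+i).

$189,300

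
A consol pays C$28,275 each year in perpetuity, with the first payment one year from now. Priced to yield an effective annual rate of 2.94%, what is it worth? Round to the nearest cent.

PV = PMT / i = 28275 / 0.0294 = 961,734.6939

C$961,734.69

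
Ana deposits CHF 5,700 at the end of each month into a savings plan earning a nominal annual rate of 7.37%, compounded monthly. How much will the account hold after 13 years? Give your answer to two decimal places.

CHF 1,484,114.75

Periodic rate i = 0.0737/12 = 0.00614167; n = 13 × 12 = 156 periods.
FV = PMT · [(1+i)^n − 1] / i = 5700 · 260.371008 = 1,484,114.7467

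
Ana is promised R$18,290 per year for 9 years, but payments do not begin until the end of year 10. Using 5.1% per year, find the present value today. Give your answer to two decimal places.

R$82,716.86

Value one period before first payment (t=9): 18290 × [1 − (1+0.051)^(−9)] / 0.051 = 18290 × 7.076276 = 129,425.0909
Discount back 9 years: 129,425.0909 × (1+0.051)^(−9) = 129,425.0909 × 0.639110 = 82,716.8590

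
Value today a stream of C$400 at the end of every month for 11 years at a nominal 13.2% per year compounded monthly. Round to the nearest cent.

C$27,783.09

Periodic rate i = 0.132/12 = 0.011; n = 11 × 12 = 132 periods.
Annuity factor a(132|0.011) = 69.457734; PV = 400 × 69.457734 = 27,783.0934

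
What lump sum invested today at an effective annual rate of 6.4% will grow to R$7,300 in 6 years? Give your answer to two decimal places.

Discount factor = (1+0.064)^(−6) = 0.689208; PV = 7,300 × 0.689208 = 5,031.2175

R$5,031.22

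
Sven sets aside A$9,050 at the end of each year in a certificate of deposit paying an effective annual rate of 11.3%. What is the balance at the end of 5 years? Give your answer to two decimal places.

A$56,698.86

Accumulation factor s(5|0.113) = 6.265068; FV = 9050 × 6.265068 = 56,698.8612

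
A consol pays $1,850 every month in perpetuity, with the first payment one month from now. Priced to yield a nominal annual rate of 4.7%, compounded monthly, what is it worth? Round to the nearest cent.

$472,340.43

Periodic rate i = 0.047/12 = 0.00391667.
PV = PMT / i = 1850 / 0.00391667 = 472,340.4255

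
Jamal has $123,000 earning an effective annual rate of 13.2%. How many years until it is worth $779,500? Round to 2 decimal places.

14.89 years

(1+i)^n = 779500/123000 = 6.33740, so n = ln 6.33740 / ln 1.132 = 14.8926 years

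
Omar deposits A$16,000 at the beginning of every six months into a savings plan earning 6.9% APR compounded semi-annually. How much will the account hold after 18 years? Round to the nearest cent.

Periodic rate i = 0.069/2 = 0.0345; n = 18 × 2 = 36 periods.
FV = 16000 × [(1+0.0345)^36 − 1] / 0.0345 × (1+i) = 16000 × 71.688331 = 1,147,013.3007
Payments are at the start of each period, so multiply by (1+i).

A$1,147,013.30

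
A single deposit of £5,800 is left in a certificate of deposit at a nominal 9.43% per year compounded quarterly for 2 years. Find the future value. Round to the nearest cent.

£6,988.52

With 4 periods per year: i = 0.023575, n = 8.
FV = PV·(1+i)^n = 5,800 × 1.204918 = 6,988.5223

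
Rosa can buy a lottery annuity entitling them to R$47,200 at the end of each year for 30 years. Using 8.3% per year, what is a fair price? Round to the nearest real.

R$516,674

Annuity factor a(30|0.083) = 10.946480; PV = 47200 × 10.946480 = 516,673.8769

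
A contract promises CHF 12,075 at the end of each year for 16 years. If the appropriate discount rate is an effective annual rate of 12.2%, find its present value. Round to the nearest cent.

Annuity factor a(16|0.122) = 6.897287; PV = 12075 × 6.897287 = 83,284.7359

CHF 83,284.74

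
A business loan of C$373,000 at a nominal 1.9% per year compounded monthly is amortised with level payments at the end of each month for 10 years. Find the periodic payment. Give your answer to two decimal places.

C$3,415.42

i = 0.019/12 = 0.00158333 per month; n = 10·12 = 120.
PMT = 373000 / ( [1 − (1+0.00158333)^(−120)] / 0.00158333 ) = 373000 / 109.210484 = 3,415.4230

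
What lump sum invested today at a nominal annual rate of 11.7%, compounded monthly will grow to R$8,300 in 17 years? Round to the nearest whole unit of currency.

R$1,147

With 12 periods per year: i = 0.00975, n = 204.
Discount factor = (1+0.00975)^(−204) = 0.138157; PV = 8,300 × 0.138157 = 1,146.7012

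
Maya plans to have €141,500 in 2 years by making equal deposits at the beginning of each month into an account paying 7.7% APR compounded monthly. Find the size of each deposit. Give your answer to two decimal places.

€5,437.47

i = 0.077/12 = 0.00641667 per month; n = 2·12 = 24.
PMT = 141500 / ( [(1+0.00641667)^24 − 1] / 0.00641667 × (1+i) ) = 141500 / 26.023133 = 5,437.4697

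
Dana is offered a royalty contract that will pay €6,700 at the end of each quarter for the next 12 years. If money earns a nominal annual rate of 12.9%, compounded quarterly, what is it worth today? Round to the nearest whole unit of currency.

Periodic rate i = 0.129/4 = 0.03225; n = 12 × 4 = 48 periods.
Annuity factor a(48|0.03225) = 24.250105; PV = 6700 × 24.250105 = 162,475.7046

€162,476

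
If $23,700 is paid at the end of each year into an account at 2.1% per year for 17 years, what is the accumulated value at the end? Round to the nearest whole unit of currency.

$478,246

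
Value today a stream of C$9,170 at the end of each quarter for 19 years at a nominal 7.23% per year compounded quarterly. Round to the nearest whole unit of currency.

C$377,305

Periodic rate i = 0.0723/4 = 0.018075; n = 19 × 4 = 76 periods.
PV = PMT · [1 − (1+i)^(−n)] / i = 9170 · 41.145599 = 377,305.1417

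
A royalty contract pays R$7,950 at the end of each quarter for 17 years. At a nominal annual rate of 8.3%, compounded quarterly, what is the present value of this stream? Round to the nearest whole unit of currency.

Periodic rate i = 0.083/4 = 0.02075; n = 17 × 4 = 68 periods.
PV = 7950 × [1 − (1+0.02075)^(−68)] / 0.02075 = 7950 × 36.267631 = 288,327.6697

R$288,328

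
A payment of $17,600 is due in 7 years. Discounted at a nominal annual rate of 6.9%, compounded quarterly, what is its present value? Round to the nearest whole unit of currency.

$10,903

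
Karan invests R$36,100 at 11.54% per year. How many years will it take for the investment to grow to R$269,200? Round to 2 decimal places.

18.40 years

(1+i)^n = 269200/36100 = 7.45706, so n = ln 7.45706 / ln 1.1154 = 18.3967 years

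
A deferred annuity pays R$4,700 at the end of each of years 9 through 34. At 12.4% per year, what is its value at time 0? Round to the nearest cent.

PV at t=8 (ordinary 26-year annuity): 4700 × a(26|0.124) = 4700 × 7.678457 = 36,088.7462
Discount back 8 years: 36,088.7462 × (1+0.124)^(−8) = 36,088.7462 × 0.392527 = 14,165.8065

R$14,165.81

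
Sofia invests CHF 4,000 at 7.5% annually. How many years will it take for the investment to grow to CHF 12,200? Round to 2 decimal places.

n = ln(12200/4000) / ln(1+0.075) = ln(3.05000) / 0.072321 = 15.4194 years

15.42 years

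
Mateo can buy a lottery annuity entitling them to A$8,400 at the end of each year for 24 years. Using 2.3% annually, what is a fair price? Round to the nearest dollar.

Annuity factor a(24|0.023) = 18.286591; PV = 8400 × 18.286591 = 153,607.3651

A$153,607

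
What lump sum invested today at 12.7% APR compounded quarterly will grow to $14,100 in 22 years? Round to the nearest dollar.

$901

With 4 periods per year: i = 0.03175, n = 88.
Discount factor = (1+0.03175)^(−88) = 0.063892; PV = 14,100 × 0.063892 = 900.8761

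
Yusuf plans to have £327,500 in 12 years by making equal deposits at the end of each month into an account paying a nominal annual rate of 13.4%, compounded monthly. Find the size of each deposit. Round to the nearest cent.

£926.19

Periodic rate i = 0.134/12 = 0.0111667; n = 12 × 12 = 144 periods.
PMT = 327500 / ( [(1+0.0111667)^144 − 1] / 0.0111667 ) = 327500 / 353.598691 = 926.1912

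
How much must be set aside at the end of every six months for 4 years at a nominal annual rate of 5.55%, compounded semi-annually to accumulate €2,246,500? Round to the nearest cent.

€254,657.49

With 2 periods per year: i = 0.02775, n = 8.
PMT = 2.2465e+06 / ( [(1+0.02775)^8 − 1] / 0.02775 ) = 2.2465e+06 / 8.821653 = 254,657.4883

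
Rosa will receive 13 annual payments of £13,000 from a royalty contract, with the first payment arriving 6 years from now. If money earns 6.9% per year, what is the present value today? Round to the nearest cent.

Value one period before first payment (t=5): 13000 × [1 − (1+0.069)^(−13)] / 0.069 = 13000 × 8.405229 = 109,267.9751
PV₀ = 109,267.9751 / (1+0.069)^5 = 109,267.9751 / 1.396010 = 78,271.6283

£78,271.63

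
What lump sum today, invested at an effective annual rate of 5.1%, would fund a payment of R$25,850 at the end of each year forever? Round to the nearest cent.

PV = C/r = 25850/0.051 = 506,862.7451

R$506,862.75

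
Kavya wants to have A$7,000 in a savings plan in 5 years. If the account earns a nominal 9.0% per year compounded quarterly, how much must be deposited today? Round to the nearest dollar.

With 4 periods per year: i = 0.0225, n = 20.
Discount factor = (1+0.0225)^(−20) = 0.640816; PV = 7,000 × 0.640816 = 4,485.7153

A$4,486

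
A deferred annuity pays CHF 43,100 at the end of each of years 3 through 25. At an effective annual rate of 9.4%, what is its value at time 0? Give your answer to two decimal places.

PV at t=2 (ordinary 23-year annuity): 43100 × a(23|0.094) = 43100 × 9.290969 = 400,440.7473
PV₀ = 400,440.7473 / (1+0.094)^2 = 400,440.7473 / 1.196836 = 334,582.8061

CHF 334,582.81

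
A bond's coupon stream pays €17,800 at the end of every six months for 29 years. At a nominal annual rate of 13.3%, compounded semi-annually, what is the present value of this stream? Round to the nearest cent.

With 2 periods per year: i = 0.0665, n = 58.
PV = 17800 × [1 − (1+0.0665)^(−58)] / 0.0665 = 17800 × 14.678301 = 261,273.7615

€261,273.76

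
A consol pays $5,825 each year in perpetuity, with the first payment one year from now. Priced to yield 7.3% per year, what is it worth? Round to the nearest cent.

$79,794.52

PV = C/r = 5825/0.073 = 79,794.5205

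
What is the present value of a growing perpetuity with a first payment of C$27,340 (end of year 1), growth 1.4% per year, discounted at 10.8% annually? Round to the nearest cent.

PV = D₁/(r − g) = 27340/(0.108 − 0.014) = 290,851.0638

C$290,851.06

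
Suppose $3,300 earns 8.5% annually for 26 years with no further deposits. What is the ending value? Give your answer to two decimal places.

3,300 × (1+0.085)^26 = 3,300 × 8.340137 = 27,522.4526

$27,522.45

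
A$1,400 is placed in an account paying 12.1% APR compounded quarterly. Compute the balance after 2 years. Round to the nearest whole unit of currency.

Periodic rate i = 0.121/4 = 0.03025; n = 2 × 4 = 8 periods.
1,400 × (1+0.03025)^8 = 1,400 × 1.269232 = 1,776.9247

A$1,777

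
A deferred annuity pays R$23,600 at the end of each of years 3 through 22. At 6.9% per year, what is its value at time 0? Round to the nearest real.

R$220,496

PV at t=2 (ordinary 20-year annuity): 23600 × a(20|0.069) = 23600 × 10.676855 = 251,973.7828
Discount back 2 years: 251,973.7828 × (1+0.069)^(−2) = 251,973.7828 × 0.875074 = 220,495.6092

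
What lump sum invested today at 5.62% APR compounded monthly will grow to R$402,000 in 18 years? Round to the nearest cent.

R$146,527.56

With 12 periods per year: i = 0.00468333, n = 216.
PV = FV·(1+i)^(−n) = 402,000 × 0.364496 = 146,527.5622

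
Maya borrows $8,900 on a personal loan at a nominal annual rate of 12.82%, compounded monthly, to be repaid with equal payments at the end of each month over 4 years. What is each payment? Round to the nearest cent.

With 12 periods per year: i = 0.0106833, n = 48.
PMT = 8900 / ( [1 − (1+0.0106833)^(−48)] / 0.0106833 ) = 8900 / 37.399614 = 237.9704

$237.97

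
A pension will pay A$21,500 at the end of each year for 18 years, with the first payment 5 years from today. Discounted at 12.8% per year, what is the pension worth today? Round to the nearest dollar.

Value one period before first payment (t=4): 21500 × [1 − (1+0.128)^(−18)] / 0.128 = 21500 × 6.918729 = 148,752.6745
PV₀ = 148,752.6745 / (1+0.128)^4 = 148,752.6745 / 1.618961 = 91,881.5651

A$91,882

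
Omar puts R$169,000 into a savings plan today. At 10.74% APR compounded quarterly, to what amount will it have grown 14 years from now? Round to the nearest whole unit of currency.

With 4 periods per year: i = 0.02685, n = 56.
169,000 × (1+0.02685)^56 = 169,000 × 4.409531 = 745,210.7676

R$745,211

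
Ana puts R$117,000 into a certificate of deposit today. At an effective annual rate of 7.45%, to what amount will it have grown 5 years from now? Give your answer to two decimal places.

117,000 × (1+0.0745)^5 = 117,000 × 1.432294 = 167,578.3696

R$167,578.37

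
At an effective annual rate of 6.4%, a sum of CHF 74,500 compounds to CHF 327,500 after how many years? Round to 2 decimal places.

23.87 years

n = ln(327500/74500) / ln(1+0.064) = ln(4.39597) / 0.062035 = 23.8685 years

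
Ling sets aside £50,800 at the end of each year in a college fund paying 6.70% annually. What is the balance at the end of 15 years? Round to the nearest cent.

FV = 50800 × [(1+0.067)^15 − 1] / 0.067 = 50800 × 24.555931 = 1,247,441.2899

£1,247,441.29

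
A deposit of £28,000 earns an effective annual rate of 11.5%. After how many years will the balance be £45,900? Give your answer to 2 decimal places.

(1+i)^n = 45900/28000 = 1.63929, so n = ln 1.63929 / ln 1.115 = 4.5406 years

4.54 years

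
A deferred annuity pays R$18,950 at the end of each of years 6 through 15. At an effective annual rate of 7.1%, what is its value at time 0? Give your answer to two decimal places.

PV at t=5 (ordinary 10-year annuity): 18950 × a(10|0.071) = 18950 × 6.991230 = 132,483.8021
Discount back 5 years: 132,483.8021 × (1+0.071)^(−5) = 132,483.8021 × 0.709664 = 94,018.9570

R$94,018.96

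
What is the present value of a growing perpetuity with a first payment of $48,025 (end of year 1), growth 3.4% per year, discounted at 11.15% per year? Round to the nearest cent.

PV = PMT / (i − g) = 48025 / (0.1115 − 0.034) = 48025 / 0.077500 = 619,677.4194

$619,677.42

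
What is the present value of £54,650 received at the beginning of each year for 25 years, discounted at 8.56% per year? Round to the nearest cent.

£604,156.20

PV = 54650 × [1 − (1+0.0856)^(−25)] / 0.0856 × (1+i) = 54650 × 11.055008 = 604,156.2017
(Beginning-of-period payments → annuity-due factor ×(1+i).)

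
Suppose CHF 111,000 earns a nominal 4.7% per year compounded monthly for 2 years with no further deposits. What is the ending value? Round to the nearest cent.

CHF 121,917.75

With 12 periods per year: i = 0.00391667, n = 24.
111,000 × (1+0.00391667)^24 = 111,000 × 1.098358 = 121,917.7451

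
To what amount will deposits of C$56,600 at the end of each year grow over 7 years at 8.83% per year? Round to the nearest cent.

FV = PMT · [(1+i)^n − 1] / i = 56600 · 9.152602 = 518,037.2794

C$518,037.28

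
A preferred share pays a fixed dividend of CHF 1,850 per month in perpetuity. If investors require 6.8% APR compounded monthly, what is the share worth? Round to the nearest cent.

Periodic rate i = 0.068/12 = 0.00566667.
PV = C/r = 1850/0.00566667 = 326,470.5882

CHF 326,470.59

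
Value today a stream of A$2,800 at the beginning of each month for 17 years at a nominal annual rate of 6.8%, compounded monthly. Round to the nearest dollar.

Periodic rate i = 0.068/12 = 0.00566667; n = 17 × 12 = 204 periods.
Annuity factor a(204|0.00566667) × (1+i) = 121.430466; PV = 2800 × 121.430466 = 340,005.3041
(annuity-due: payments at period start, so ×(1+i).)

A$340,005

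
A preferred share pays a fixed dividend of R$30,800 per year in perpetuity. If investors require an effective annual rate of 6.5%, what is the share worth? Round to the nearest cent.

PV = PMT / i = 30800 / 0.065 = 473,846.1538

R$473,846.15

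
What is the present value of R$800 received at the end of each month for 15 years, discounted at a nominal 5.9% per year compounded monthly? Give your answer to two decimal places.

Periodic rate i = 0.059/12 = 0.00491667; n = 15 × 12 = 180 periods.
Annuity factor a(180|0.00491667) = 119.265738; PV = 800 × 119.265738 = 95,412.5901

R$95,412.59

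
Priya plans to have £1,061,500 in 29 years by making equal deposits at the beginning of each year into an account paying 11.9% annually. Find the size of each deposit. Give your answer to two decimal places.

£4,503.54

FV-annuity factor × (1+i) = 235.703594; PMT = 1.0615e+06 / 235.703594 = 4,503.5376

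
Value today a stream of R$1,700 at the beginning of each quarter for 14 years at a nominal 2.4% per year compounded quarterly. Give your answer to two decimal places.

R$81,137.32

With 4 periods per year: i = 0.006, n = 56.
PV = PMT · [1 − (1+i)^(−n)] / i × (1+i) = 1700 · 47.727836 = 81,137.3214
Payments are at the start of each period, so multiply by (1+i).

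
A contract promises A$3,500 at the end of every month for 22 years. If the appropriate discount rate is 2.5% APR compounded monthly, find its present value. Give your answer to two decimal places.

A$710,169.62

Periodic rate i = 0.025/12 = 0.00208333; n = 22 × 12 = 264 periods.
PV = 3500 × [1 − (1+0.00208333)^(−264)] / 0.00208333 = 3500 × 202.905605 = 710,169.6158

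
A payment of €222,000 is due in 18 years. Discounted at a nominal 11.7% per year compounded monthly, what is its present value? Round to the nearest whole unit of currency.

€27,300

i = 0.117/12 = 0.00975 per month; n = 18·12 = 216.
Discount factor = (1+0.00975)^(−216) = 0.122972; PV = 222,000 × 0.122972 = 27,299.7592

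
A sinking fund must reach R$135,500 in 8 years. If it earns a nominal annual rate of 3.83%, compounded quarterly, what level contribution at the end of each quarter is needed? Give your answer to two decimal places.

Periodic rate i = 0.0383/4 = 0.009575; n = 8 × 4 = 32 periods.
PMT = 135500 / ( [(1+0.009575)^32 − 1] / 0.009575 ) = 135500 / 37.237271 = 3,638.8273

R$3,638.83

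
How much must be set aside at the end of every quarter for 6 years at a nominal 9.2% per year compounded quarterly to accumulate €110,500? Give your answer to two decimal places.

€3,501.18

With 4 periods per year: i = 0.023, n = 24.
FV-annuity factor = 31.560797; PMT = 110500 / 31.560797 = 3,501.1790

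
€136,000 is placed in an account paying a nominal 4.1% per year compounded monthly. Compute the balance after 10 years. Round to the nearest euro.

i = 0.041/12 = 0.00341667 per month; n = 10·12 = 120.
FV = PV·(1+i)^n = 136,000 × 1.505765 = 204,784.0605

€204,784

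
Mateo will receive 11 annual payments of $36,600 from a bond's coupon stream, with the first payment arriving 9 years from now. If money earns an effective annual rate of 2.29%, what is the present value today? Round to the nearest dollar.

$293,983

PV at t=8 (ordinary 11-year annuity): 36600 × a(11|0.0229) = 36600 × 9.627338 = 352,360.5832
Discount back 8 years: 352,360.5832 × (1+0.0229)^(−8) = 352,360.5832 × 0.834324 = 293,982.7793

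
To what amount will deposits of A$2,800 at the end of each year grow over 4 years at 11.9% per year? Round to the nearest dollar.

A$13,363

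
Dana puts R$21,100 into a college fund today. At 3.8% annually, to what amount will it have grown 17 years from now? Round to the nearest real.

FV = 21,100 × (1 + 0.038)^17 = 39,777.4982

R$39,777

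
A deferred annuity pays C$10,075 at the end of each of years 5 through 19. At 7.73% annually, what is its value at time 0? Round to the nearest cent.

C$65,093.61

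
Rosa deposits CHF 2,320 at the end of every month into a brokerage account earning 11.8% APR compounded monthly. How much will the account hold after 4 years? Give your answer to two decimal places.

Periodic rate i = 0.118/12 = 0.00983333; n = 4 × 12 = 48 periods.
FV = 2320 × [(1+0.00983333)^48 − 1] / 0.00983333 = 2320 × 60.966647 = 141,442.6220

CHF 141,442.62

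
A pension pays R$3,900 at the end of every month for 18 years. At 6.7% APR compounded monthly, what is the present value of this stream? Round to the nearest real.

Periodic rate i = 0.067/12 = 0.00558333; n = 18 × 12 = 216 periods.
PV = 3900 × [1 − (1+0.00558333)^(−216)] / 0.00558333 = 3900 × 125.301781 = 488,676.9478

R$488,677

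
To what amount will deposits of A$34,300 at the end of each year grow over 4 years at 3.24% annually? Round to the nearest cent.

Accumulation factor s(4|0.0324) = 4.198633; FV = 34300 × 4.198633 = 144,013.1137

A$144,013.11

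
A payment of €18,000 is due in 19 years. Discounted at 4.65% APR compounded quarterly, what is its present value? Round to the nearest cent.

€7,478.02

Periodic rate i = 0.0465/4 = 0.011625; n = 19 × 4 = 76 periods.
Discount factor = (1+0.011625)^(−76) = 0.415445; PV = 18,000 × 0.415445 = 7,478.0170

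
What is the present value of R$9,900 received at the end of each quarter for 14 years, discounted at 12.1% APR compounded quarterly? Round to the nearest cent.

R$265,595.77

Periodic rate i = 0.121/4 = 0.03025; n = 14 × 4 = 56 periods.
PV = 9900 × [1 − (1+0.03025)^(−56)] / 0.03025 = 9900 × 26.827856 = 265,595.7734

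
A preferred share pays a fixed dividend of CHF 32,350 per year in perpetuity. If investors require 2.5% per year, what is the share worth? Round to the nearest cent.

PV = PMT / i = 32350 / 0.025 = 1,294,000.0000

CHF 1,294,000.00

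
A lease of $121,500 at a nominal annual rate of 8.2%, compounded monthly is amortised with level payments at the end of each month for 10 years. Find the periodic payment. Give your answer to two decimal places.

With 12 periods per year: i = 0.00683333, n = 120.
Annuity-PV factor = 81.708041; PMT = 121500 / 81.708041 = 1,487.0017

$1,487.00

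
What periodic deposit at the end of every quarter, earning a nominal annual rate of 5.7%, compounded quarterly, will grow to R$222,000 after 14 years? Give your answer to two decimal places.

With 4 periods per year: i = 0.01425, n = 56.
PMT = 222000 / ( [(1+0.01425)^56 − 1] / 0.01425 ) = 222000 / 84.815409 = 2,617.4489

R$2,617.45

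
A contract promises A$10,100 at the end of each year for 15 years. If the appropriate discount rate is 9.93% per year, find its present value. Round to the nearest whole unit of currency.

A$77,129

PV = PMT · [1 − (1+i)^(−n)] / i = 10100 · 7.636568 = 77,129.3334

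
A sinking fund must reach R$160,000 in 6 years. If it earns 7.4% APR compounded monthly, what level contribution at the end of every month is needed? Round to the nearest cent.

R$1,772.01

i = 0.074/12 = 0.00616667 per month; n = 6·12 = 72.
FV-annuity factor = 90.292945; PMT = 160000 / 90.292945 = 1,772.0100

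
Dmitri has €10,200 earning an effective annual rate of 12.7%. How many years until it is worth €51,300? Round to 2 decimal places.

(1+i)^n = 51300/10200 = 5.02941, so n = ln 5.02941 / ln 1.127 = 13.5105 years

13.51 years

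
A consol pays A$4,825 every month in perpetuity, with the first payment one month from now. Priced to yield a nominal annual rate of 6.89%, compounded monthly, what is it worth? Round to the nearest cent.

Periodic rate i = 0.0689/12 = 0.00574167.
PV = PMT / i = 4825 / 0.00574167 = 840,348.3309

A$840,348.33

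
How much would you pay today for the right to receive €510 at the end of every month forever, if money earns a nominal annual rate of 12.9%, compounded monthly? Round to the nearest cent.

€47,441.86

Periodic rate i = 0.129/12 = 0.01075.
PV = PMT / i = 510 / 0.01075 = 47,441.8605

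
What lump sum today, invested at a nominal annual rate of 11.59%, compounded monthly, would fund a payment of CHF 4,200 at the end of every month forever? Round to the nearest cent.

Periodic rate i = 0.1159/12 = 0.00965833.
PV = C/r = 4200/0.00965833 = 434,857.6359

CHF 434,857.64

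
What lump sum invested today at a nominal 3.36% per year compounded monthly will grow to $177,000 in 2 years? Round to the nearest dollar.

With 12 periods per year: i = 0.0028, n = 24.
PV = FV·(1+i)^(−n) = 177,000 × 0.935096 = 165,511.9897

$165,512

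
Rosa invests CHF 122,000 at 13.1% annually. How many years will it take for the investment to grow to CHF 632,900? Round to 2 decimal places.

13.37 years

n = ln(632900/122000) / ln(1+0.131) = ln(5.18770) / 0.123102 = 13.3734 years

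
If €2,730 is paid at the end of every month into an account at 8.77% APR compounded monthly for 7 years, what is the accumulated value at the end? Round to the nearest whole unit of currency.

With 12 periods per year: i = 0.00730833, n = 84.
FV = 2730 × [(1+0.00730833)^84 − 1] / 0.00730833 = 2730 × 115.416605 = 315,087.3314

€315,087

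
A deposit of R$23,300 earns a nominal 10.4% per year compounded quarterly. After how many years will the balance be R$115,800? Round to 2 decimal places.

Periodic rate i = 0.104/4 = 0.026.
n = ln(115800/23300) / ln(1+0.026) = ln(4.96996) / 0.025668 = 62.4679 quarters
= 62.4679/4 years

15.62 years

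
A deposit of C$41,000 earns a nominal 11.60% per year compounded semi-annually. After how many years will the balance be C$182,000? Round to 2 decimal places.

13.22 years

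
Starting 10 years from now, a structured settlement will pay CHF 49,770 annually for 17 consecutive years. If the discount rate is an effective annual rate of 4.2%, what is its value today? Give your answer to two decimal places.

Value one period before first payment (t=9): 49770 × [1 − (1+0.042)^(−17)] / 0.042 = 49770 × 11.979122 = 596,200.9129
Discount back 9 years: 596,200.9129 × (1+0.042)^(−9) = 596,200.9129 × 0.690543 = 411,702.1794

CHF 411,702.18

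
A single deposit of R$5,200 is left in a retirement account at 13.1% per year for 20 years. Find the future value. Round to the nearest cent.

FV = 5,200 × (1 + 0.131)^20 = 60,989.5518

R$60,989.55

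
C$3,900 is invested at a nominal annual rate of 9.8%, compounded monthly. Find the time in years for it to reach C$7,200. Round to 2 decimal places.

6.28 years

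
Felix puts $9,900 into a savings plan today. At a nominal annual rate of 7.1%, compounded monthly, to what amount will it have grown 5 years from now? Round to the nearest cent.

i = 0.071/12 = 0.00591667 per month; n = 5·12 = 60.
9,900 × (1+0.00591667)^60 = 9,900 × 1.424690 = 14,104.4263

$14,104.43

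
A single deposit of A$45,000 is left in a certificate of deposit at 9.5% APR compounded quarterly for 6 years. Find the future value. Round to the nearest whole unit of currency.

i = 0.095/4 = 0.02375 per quarter; n = 6·4 = 24.
FV = PV·(1+i)^n = 45,000 × 1.756523 = 79,043.5557

A$79,044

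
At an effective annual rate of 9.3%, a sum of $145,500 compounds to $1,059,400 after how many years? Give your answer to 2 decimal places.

n = ln(1.0594e+06/145500) / ln(1+0.093) = ln(7.28110) / 0.088926 = 22.3250 years

22.33 years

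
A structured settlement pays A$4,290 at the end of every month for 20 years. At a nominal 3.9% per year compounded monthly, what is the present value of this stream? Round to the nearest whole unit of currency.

A$714,138

Periodic rate i = 0.039/12 = 0.00325; n = 20 × 12 = 240 periods.
Annuity factor a(240|0.00325) = 166.465799; PV = 4290 × 166.465799 = 714,138.2795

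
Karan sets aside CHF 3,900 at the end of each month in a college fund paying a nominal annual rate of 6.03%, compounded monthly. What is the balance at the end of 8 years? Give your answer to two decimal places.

CHF 479,643.29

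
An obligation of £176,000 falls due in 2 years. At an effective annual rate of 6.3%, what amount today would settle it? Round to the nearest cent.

£155,756.49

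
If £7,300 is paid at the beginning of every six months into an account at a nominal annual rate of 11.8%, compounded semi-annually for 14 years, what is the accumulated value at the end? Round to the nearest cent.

i = 0.118/2 = 0.059 per half-year; n = 14·2 = 28.
FV = PMT · [(1+i)^n − 1] / i × (1+i) = 7300 · 71.408311 = 521,280.6686
(Beginning-of-period payments → annuity-due factor ×(1+i).)

£521,280.67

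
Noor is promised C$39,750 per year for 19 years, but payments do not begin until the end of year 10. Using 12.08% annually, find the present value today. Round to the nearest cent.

Value one period before first payment (t=9): 39750 × [1 − (1+0.1208)^(−19)] / 0.1208 = 39750 × 7.329948 = 291,365.4463
PV₀ = 291,365.4463 / (1+0.1208)^9 = 291,365.4463 / 2.790957 = 104,396.2614

C$104,396.26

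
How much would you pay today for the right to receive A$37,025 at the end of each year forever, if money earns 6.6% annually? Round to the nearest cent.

PV = PMT / i = 37025 / 0.066 = 560,984.8485

A$560,984.85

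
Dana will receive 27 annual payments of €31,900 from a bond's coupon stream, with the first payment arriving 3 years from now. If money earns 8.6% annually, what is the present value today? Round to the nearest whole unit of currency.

Value one period before first payment (t=2): 31900 × [1 − (1+0.086)^(−27)] / 0.086 = 31900 × 10.374488 = 330,946.1671
PV₀ = 330,946.1671 / (1+0.086)^2 = 330,946.1671 / 1.179396 = 280,606.4859

€280,606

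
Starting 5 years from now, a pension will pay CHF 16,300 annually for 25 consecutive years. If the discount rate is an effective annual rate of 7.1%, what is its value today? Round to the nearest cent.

CHF 143,082.74

Value one period before first payment (t=4): 16300 × [1 − (1+0.071)^(−25)] / 0.071 = 16300 × 11.549350 = 188,254.4037
PV₀ = 188,254.4037 / (1+0.071)^4 = 188,254.4037 / 1.315703 = 143,082.7442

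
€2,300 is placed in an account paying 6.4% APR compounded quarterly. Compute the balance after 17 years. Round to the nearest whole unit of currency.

With 4 periods per year: i = 0.016, n = 68.
FV = 2,300 × (1 + 0.016)^68 = 6,768.6176

€6,769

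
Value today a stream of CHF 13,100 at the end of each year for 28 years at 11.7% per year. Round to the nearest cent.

CHF 106,912.26

PV = 13100 × [1 − (1+0.117)^(−28)] / 0.117 = 13100 × 8.161241 = 106,912.2617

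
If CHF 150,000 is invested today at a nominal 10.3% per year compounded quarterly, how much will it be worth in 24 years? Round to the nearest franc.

i = 0.103/4 = 0.02575 per quarter; n = 24·4 = 96.
FV = PV·(1+i)^n = 150,000 × 11.481178 = 1,722,176.7444

CHF 1,722,177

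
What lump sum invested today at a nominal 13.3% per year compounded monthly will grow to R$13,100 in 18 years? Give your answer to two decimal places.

With 12 periods per year: i = 0.0110833, n = 216.
PV = 13,100 / (1 + 0.0110833)^216 = 13,100 / 10.813880 = 1,211.4061

R$1,211.41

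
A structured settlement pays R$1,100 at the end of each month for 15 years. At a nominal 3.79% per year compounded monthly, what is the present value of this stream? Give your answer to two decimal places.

R$150,848.49

Periodic rate i = 0.0379/12 = 0.00315833; n = 15 × 12 = 180 periods.
PV = PMT · [1 − (1+i)^(−n)] / i = 1100 · 137.134990 = 150,848.4894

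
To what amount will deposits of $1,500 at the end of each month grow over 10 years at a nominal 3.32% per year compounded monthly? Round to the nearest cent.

$213,134.13

Periodic rate i = 0.0332/12 = 0.00276667; n = 10 × 12 = 120 periods.
FV = 1500 × [(1+0.00276667)^120 − 1] / 0.00276667 = 1500 × 142.089422 = 213,134.1337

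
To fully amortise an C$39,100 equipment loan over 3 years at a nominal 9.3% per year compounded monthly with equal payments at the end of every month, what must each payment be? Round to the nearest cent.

C$1,248.84

Periodic rate i = 0.093/12 = 0.00775; n = 3 × 12 = 36 periods.
PMT = 39100 / ( [1 − (1+0.00775)^(−36)] / 0.00775 ) = 39100 / 31.309154 = 1,248.8360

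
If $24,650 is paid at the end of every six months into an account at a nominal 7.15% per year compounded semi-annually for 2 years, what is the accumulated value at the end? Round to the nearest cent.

Periodic rate i = 0.0715/2 = 0.03575; n = 2 × 2 = 4 periods.
FV = PMT · [(1+i)^n − 1] / i = 24650 · 4.219658 = 104,014.5682

$104,014.57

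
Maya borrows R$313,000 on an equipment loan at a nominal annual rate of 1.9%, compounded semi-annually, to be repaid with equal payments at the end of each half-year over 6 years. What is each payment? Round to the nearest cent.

R$27,721.89

With 2 periods per year: i = 0.0095, n = 12.
Annuity-PV factor = 11.290715; PMT = 313000 / 11.290715 = 27,721.8928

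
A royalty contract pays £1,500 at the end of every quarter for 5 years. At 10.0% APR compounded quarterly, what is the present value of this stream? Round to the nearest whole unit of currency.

£23,384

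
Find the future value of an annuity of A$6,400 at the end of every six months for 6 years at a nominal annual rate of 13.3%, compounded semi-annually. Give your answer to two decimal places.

A$112,155.05

i = 0.133/2 = 0.0665 per half-year; n = 6·2 = 12.
Accumulation factor s(12|0.0665) = 17.524226; FV = 6400 × 17.524226 = 112,155.0469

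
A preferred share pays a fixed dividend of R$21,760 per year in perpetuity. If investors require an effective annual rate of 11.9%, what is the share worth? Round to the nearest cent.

PV = C/r = 21760/0.119 = 182,857.1429

R$182,857.14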